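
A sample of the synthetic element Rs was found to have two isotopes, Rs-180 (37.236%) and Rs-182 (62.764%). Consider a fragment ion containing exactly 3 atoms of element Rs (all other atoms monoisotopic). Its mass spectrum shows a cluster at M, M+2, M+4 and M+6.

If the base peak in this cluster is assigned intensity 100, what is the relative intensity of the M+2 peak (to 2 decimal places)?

Term probabilities: M 0.0516, M+2 0.2611, M+4 0.4401, M+6 0.2472. Base peak = M+4.
P(M+4) = C(3,2) × 0.37236^1 × 0.62764^2 = 3 × 0.37236 × 0.39393197 = 0.440054 (base)
P(M+2) = C(3,1) × 0.37236^2 × 0.62764^1 = 3 × 0.13865197 × 0.62764 = 0.261071
Relative intensity = 0.261071 / 0.440054 × 100 = 59.33

59.33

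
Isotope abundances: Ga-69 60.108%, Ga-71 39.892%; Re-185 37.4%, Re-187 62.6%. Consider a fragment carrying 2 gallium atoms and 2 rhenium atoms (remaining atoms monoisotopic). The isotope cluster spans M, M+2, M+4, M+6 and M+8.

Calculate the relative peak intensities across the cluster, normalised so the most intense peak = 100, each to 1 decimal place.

13.0 : 60.8 : 100.0 : 67.6 : 16.1

Gallium pattern (n=2): 0.36129717 : 0.47956567 : 0.15913717
Rhenium pattern (n=2): 0.139876 : 0.468248 : 0.391876
Convolve the two distributions (both contribute in 2-u steps):
  M: 0.36129717×0.139876 = 0.050537
  M+2: 0.36129717×0.468248 + 0.47956567×0.139876 = 0.236256
  M+4: 0.36129717×0.391876 + 0.47956567×0.468248 + 0.15913717×0.139876 = 0.388399
  M+6: 0.47956567×0.391876 + 0.15913717×0.468248 = 0.262446
  M+8: 0.15913717×0.391876 = 0.062362
Scale to base peak (0.388399) = 100: 13.0 : 60.8 : 100.0 : 67.6 : 16.1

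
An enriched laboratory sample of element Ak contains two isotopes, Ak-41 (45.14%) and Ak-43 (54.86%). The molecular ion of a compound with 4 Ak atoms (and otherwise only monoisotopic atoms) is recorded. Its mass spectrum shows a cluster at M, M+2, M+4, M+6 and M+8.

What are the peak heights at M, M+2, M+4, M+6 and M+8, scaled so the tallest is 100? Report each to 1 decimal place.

11.3 : 54.9 : 100.0 : 81.0 : 24.6

Expanding (0.4514 + 0.5486)^4:
P(M) = 0.4514^4 = 0.041519
P(M+2) = 4 × 0.4514^3 × 0.5486^1 = 0.201837
P(M+4) = 6 × 0.4514^2 × 0.5486^2 = 0.367948
P(M+6) = 4 × 0.4514^1 × 0.5486^3 = 0.298119
P(M+8) = 0.5486^4 = 0.090578
The M+4 peak is largest (0.367948); scaling to 100 gives 11.3 : 54.9 : 100.0 : 81.0 : 24.6.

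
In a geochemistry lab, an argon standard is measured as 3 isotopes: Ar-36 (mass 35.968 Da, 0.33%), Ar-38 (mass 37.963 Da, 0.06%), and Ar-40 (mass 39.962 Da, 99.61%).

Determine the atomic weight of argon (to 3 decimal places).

Weight each isotope mass by its fractional abundance: 0.0033 × 35.968 + 0.0006 × 37.963 + 0.9961 × 39.962
= 0.1187 + 0.0228 + 39.8061 = 39.9476 Da

39.948 Da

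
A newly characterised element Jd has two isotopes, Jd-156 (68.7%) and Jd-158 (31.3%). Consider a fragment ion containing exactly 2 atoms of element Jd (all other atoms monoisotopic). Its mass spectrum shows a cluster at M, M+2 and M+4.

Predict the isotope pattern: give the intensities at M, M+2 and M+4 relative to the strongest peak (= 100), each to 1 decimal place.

100.0 : 91.1 : 20.8

The 2 Jd atoms are independent, so intensities follow the terms of (0.687 + 0.313)^2.
P(M) = 0.687^2 = 0.471969
P(M+2) = 2 × 0.687^1 × 0.313^1 = 0.430062
P(M+4) = 0.313^2 = 0.097969
The M peak is largest (0.471969); scaling to 100 gives 100.0 : 91.1 : 20.8.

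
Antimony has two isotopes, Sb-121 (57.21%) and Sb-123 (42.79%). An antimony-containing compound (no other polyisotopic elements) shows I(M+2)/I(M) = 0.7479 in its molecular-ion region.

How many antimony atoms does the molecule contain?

1

With n Sb atoms, P(M+2)/P(M) = C(n,1)·p^(n−1)q / p^n = n·q/p = n · 0.4279/0.5721.
n = 0.7479 × 0.5721/0.4279 = 1.00 ≈ 1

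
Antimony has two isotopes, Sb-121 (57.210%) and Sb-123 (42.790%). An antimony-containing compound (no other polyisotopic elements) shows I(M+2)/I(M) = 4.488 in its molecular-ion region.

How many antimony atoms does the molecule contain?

6

For n independent Sb atoms, I(M+2)/I(M) = n · (abundance Sb-123) / (abundance Sb-121) = n · 0.42790/0.57210.
n = 4.488 × 0.57210/0.42790 = 6.00 ≈ 6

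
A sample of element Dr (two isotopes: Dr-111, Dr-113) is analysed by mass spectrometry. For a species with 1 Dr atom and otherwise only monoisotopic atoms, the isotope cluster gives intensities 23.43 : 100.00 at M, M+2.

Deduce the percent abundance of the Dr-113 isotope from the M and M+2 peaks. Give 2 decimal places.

81.02%

Let p = fractional abundance of Dr-111. I(M+2)/I(M) = [C(1,1)·p^0·(1−p)] / p^1 = 1·(1−p)/p = 100.00/23.43 = 4.2680
(1−p)/p = 4.2680/1 = 4.2680  ⇒  p = 1/(1 + 4.2680) = 0.1898
Dr-111: 18.98%, Dr-113: 81.02%.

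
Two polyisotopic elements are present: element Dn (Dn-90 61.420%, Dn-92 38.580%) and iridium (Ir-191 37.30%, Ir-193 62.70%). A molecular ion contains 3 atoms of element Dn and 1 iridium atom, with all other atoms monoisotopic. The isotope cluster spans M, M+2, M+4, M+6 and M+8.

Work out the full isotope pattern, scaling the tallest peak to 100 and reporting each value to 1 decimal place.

Element Dn pattern (n=3): 0.23170182 : 0.43661947 : 0.27425561 : 0.0574231
Iridium pattern (n=1): 0.3730 : 0.6270
Convolve the two distributions (both contribute in 2-u steps):
  M: 0.23170182×0.3730 = 0.086425
  M+2: 0.23170182×0.6270 + 0.43661947×0.3730 = 0.308136
  M+4: 0.43661947×0.6270 + 0.27425561×0.3730 = 0.376058
  M+6: 0.27425561×0.6270 + 0.0574231×0.3730 = 0.193377
  M+8: 0.0574231×0.6270 = 0.036004
Scale to base peak (0.376058) = 100: 23.0 : 81.9 : 100.0 : 51.4 : 9.6

23.0 : 81.9 : 100.0 : 51.4 : 9.6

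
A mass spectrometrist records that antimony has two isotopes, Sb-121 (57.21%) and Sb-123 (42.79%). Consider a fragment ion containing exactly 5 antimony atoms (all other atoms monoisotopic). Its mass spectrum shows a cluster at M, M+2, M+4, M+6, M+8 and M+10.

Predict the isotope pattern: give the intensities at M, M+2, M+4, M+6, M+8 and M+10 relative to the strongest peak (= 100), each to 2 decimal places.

17.88 : 66.85 : 100.00 : 74.79 : 27.97 : 4.18

The 5 Sb atoms are independent, so intensities follow the terms of (0.5721 + 0.4279)^5.
P(M) = 0.5721^5 = 0.061286
P(M+2) = 5 × 0.5721^4 × 0.4279^1 = 0.229192
P(M+4) = 10 × 0.5721^3 × 0.4279^2 = 0.342847
P(M+6) = 10 × 0.5721^2 × 0.4279^3 = 0.256431
P(M+8) = 5 × 0.5721^1 × 0.4279^4 = 0.095898
P(M+10) = 0.4279^5 = 0.014345
The M+4 peak is largest (0.342847); scaling to 100 gives 17.88 : 66.85 : 100.00 : 74.79 : 27.97 : 4.18.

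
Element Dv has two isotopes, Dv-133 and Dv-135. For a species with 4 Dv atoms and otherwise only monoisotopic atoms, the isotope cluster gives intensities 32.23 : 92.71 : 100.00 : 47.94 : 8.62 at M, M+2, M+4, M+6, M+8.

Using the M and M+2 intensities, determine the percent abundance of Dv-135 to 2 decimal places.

41.83%

Write p for the Dv-133 fraction. I(M+2)/I(M) = [C(4,1)·p^3·(1−p)] / p^4 = 4·(1−p)/p = 92.71/32.23 = 2.8765
(1−p)/p = 2.8765/4 = 0.7191  ⇒  p = 1/(1 + 0.7191) = 0.5817
Dv-133: 58.17%, Dv-135: 41.83%.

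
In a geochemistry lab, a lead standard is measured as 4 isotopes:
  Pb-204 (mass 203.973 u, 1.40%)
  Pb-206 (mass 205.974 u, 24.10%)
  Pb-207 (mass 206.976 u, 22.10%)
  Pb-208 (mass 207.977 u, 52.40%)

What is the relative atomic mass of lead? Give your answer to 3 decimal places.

207.217 u

Average mass = Σ (abundance × isotope mass) = 0.0140 × 203.973 + 0.2410 × 205.974 + 0.2210 × 206.976 + 0.5240 × 207.977
= 2.8556 + 49.6397 + 45.7417 + 108.9799 = 207.2169 u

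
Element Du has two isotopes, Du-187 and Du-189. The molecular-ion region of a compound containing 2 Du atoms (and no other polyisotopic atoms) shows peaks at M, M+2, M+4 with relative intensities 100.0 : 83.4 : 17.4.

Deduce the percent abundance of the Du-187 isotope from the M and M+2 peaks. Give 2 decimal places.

70.57%

Let p = fractional abundance of Du-187. I(M+2)/I(M) = [C(2,1)·p^1·(1−p)] / p^2 = 2·(1−p)/p = 83.4/100.0 = 0.8340
(1−p)/p = 0.8340/2 = 0.4170  ⇒  p = 1/(1 + 0.4170) = 0.7057
Du-187: 70.57%, Du-189: 29.43%.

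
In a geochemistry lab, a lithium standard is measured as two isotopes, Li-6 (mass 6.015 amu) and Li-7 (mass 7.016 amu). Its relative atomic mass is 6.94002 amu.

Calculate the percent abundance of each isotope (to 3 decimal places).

Let x be the fractional abundance of Li-6; then Li-7 has abundance 1 − x.
6.015·x + 7.016·(1 − x) = 6.94002
(6.015 − 7.016)·x = 6.94002 − 7.016
x = -0.07598 / -1.001 = 0.07590 → 7.590% Li-6, 92.410% Li-7.

Li-6: 7.590%, Li-7: 92.410%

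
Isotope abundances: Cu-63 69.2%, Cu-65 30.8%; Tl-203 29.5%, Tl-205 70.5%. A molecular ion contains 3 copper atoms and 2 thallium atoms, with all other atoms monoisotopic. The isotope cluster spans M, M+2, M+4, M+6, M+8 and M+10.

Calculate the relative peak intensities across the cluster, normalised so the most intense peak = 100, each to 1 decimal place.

7.9 : 48.2 : 100.0 : 83.2 : 30.1 : 4.0

Copper pattern (n=3): 0.33137389 : 0.44247034 : 0.19693766 : 0.02921811
Thallium pattern (n=2): 0.087025 : 0.41595 : 0.497025
Convolve the two distributions (both contribute in 2-u steps):
  M: 0.33137389×0.087025 = 0.028838
  M+2: 0.33137389×0.41595 + 0.44247034×0.087025 = 0.176341
  M+4: 0.33137389×0.497025 + 0.44247034×0.41595 + 0.19693766×0.087025 = 0.365885
  M+6: 0.44247034×0.497025 + 0.19693766×0.41595 + 0.02921811×0.087025 = 0.304378
  M+8: 0.19693766×0.497025 + 0.02921811×0.41595 = 0.110036
  M+10: 0.02921811×0.497025 = 0.014522
Scale to base peak (0.365885) = 100: 7.9 : 48.2 : 100.0 : 83.2 : 30.1 : 4.0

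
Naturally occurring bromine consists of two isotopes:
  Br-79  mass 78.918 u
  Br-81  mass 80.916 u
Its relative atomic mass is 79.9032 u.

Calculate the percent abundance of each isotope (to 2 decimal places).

Br-79: 50.69%, Br-81: 49.31%

Writing the weighted mean with unknown fraction x of Br-79:
78.918·x + 80.916·(1 − x) = 79.9032
(78.918 − 80.916)·x = 79.9032 − 80.916
x = -1.0128 / -1.998 = 0.50691 → 50.69% Br-79, 49.31% Br-81.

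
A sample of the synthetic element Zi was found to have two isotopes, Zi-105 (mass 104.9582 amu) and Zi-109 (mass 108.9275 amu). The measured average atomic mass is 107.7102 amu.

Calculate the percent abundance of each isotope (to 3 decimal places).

Zi-105: 30.668%, Zi-109: 69.332%

Let x be the fractional abundance of Zi-105; then Zi-109 has abundance 1 − x.
104.9582·x + 108.9275·(1 − x) = 107.7102
(104.9582 − 108.9275)·x = 107.7102 − 108.9275
x = -1.2173 / -3.9693 = 0.30668 → 30.668% Zi-105, 69.332% Zi-109.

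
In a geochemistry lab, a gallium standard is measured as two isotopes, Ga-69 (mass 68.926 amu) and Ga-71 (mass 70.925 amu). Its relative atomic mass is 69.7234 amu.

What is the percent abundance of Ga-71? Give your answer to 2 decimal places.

With x = fraction of Ga-69 (so Ga-71 is 1 − x):
68.926·x + 70.925·(1 − x) = 69.7234
(68.926 − 70.925)·x = 69.7234 − 70.925
x = -1.2016 / -1.999 = 0.60110 → 60.11% Ga-69, 39.89% Ga-71.

39.89%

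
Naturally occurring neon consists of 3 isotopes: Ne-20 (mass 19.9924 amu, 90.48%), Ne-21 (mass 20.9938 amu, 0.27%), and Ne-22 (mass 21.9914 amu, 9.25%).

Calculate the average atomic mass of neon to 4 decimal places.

Average mass = Σ (abundance × isotope mass) = 0.9048 × 19.9924 + 0.0027 × 20.9938 + 0.0925 × 21.9914
= 18.08912 + 0.05668 + 2.03420 = 20.18000 amu

20.1800 amu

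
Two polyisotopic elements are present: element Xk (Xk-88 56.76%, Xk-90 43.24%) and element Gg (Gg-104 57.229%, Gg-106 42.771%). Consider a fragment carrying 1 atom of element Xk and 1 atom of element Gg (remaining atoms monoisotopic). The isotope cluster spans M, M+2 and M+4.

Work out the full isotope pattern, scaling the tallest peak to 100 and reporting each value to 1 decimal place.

Element Xk pattern (n=1): 0.5676 : 0.4324
Element Gg pattern (n=1): 0.57229 : 0.42771
Convolve the two distributions (both contribute in 2-u steps):
  M: 0.5676×0.57229 = 0.324832
  M+2: 0.5676×0.42771 + 0.4324×0.57229 = 0.490226
  M+4: 0.4324×0.42771 = 0.184942
Scale to base peak (0.490226) = 100: 66.3 : 100.0 : 37.7

66.3 : 100.0 : 37.7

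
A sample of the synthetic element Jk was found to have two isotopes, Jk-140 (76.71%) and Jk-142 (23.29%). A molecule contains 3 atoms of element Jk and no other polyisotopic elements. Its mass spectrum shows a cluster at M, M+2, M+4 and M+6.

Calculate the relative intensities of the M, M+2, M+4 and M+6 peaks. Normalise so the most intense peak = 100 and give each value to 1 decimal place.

Each Jk atom is independently Jk-140 (p = 0.7671) or Jk-142 (q = 0.2329); the cluster is the binomial expansion (p + q)^3.
P(M) = 0.7671^3 = 0.451394
P(M+2) = 3 × 0.7671^2 × 0.2329^1 = 0.411145
P(M+4) = 3 × 0.7671^1 × 0.2329^2 = 0.124828
P(M+6) = 0.2329^3 = 0.012633
The M peak is largest (0.451394); scaling to 100 gives 100.0 : 91.1 : 27.7 : 2.8.

100.0 : 91.1 : 27.7 : 2.8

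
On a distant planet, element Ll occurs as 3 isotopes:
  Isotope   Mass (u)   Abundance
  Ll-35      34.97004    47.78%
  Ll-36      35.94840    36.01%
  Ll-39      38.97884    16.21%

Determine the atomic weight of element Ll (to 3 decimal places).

The abundance-weighted mean is 0.4778 × 34.97004 + 0.3601 × 35.94840 + 0.1621 × 38.97884
= 16.708685 + 12.945019 + 6.318470 = 35.972174 u

35.972 u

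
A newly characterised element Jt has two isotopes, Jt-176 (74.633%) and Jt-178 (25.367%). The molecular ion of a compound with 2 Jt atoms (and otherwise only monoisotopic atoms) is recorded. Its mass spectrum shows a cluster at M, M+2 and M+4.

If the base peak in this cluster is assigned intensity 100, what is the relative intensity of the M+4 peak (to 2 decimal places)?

11.55

(0.74633 + 0.25367)^2 gives M 0.5570, M+2 0.3786, M+4 0.0643; the largest is M.
P(M) = C(2,0) × 0.74633^2 × 0.25367^0 = 1 × 0.55700847 × 1.0000 = 0.557008 (base)
P(M+4) = C(2,2) × 0.74633^0 × 0.25367^2 = 1 × 1.0000 × 0.06434847 = 0.064348
Relative intensity = 0.064348 / 0.557008 × 100 = 11.55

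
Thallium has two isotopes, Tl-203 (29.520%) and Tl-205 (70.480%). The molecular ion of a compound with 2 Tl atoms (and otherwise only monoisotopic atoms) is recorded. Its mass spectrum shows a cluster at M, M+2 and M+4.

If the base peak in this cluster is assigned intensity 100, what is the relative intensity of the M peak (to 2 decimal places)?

17.54

Term probabilities: M 0.0871, M+2 0.4161, M+4 0.4967. Base peak = M+4.
P(M+4) = C(2,2) × 0.29520^0 × 0.70480^2 = 1 × 1.0000 × 0.49674304 = 0.496743 (base)
P(M) = C(2,0) × 0.29520^2 × 0.70480^0 = 1 × 0.08714304 × 1.0000 = 0.087143
Relative intensity = 0.087143 / 0.496743 × 100 = 17.54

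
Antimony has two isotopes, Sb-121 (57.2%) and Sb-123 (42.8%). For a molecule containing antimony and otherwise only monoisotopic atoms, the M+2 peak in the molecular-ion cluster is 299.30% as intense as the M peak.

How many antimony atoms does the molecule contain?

4

The M+2/M ratio from n Sb atoms is n · q/p = n · 0.428/0.572.
n = 2.9930 × 0.572/0.428 = 4.00 ≈ 4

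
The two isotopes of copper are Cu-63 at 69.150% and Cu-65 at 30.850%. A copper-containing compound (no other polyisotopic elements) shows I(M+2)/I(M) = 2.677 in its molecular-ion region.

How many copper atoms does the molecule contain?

For n independent Cu atoms, I(M+2)/I(M) = n · (abundance Cu-65) / (abundance Cu-63) = n · 0.30850/0.69150.
n = 2.677 × 0.69150/0.30850 = 6.00 ≈ 6

6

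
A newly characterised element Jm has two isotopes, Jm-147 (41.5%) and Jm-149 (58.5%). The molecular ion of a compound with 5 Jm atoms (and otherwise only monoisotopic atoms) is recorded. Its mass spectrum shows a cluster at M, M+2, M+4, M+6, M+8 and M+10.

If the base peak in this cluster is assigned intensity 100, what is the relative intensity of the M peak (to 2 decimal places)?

Term probabilities: M 0.0123, M+2 0.0868, M+4 0.2446, M+6 0.3448, M+8 0.2430, M+10 0.0685. Base peak = M+6.
P(M+6) = C(5,3) × 0.415^2 × 0.585^3 = 10 × 0.172225 × 0.20020162 = 0.344797 (base)
P(M) = C(5,0) × 0.415^5 × 0.585^0 = 1 × 0.0123095 × 1.0000 = 0.012310
Relative intensity = 0.012310 / 0.344797 × 100 = 3.57

3.57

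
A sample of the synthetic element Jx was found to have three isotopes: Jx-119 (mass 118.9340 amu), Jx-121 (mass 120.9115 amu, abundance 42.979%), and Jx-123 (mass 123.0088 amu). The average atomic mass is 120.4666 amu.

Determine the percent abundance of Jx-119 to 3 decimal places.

40.267%

Let x and y be the fractions of Jx-119 and Jx-123. Then x + y = 1 − 0.42979 = 0.57021 and 118.9340x + 123.0088y = 120.4666 − 0.42979×120.9115 = 68.500046415.
Substituting: 118.9340x + 123.0088(0.57021 − x) = 68.500046415
(118.9340 − 123.0088)x = -1.640801433  ⇒  x = 0.40267, y = 0.16754
Jx-119: 40.267%, Jx-123: 16.754%.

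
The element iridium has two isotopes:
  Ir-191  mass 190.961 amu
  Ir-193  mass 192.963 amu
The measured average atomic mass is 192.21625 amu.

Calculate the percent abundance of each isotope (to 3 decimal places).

Writing the weighted mean with unknown fraction x of Ir-191:
190.961·x + 192.963·(1 − x) = 192.21625
(190.961 − 192.963)·x = 192.21625 − 192.963
x = -0.74675 / -2.002 = 0.37300 → 37.300% Ir-191, 62.700% Ir-193.

Ir-191: 37.300%, Ir-193: 62.700%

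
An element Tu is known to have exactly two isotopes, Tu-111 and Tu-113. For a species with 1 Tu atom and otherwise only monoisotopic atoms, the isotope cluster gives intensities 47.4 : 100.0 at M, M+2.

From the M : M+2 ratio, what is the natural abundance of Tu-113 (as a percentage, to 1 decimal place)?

67.8%

If p is the fraction of Tu that is Tu-111, then I(M+2)/I(M) = [C(1,1)·p^0·(1−p)] / p^1 = 1·(1−p)/p = 100.0/47.4 = 2.1097
(1−p)/p = 2.1097/1 = 2.1097  ⇒  p = 1/(1 + 2.1097) = 0.3216
Tu-111: 32.2%, Tu-113: 67.8%.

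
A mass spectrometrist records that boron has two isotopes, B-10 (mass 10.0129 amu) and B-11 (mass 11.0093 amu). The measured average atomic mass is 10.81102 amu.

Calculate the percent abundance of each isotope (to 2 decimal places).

Writing the weighted mean with unknown fraction x of B-10:
10.0129·x + 11.0093·(1 − x) = 10.81102
(10.0129 − 11.0093)·x = 10.81102 − 11.0093
x = -0.19828 / -0.9964 = 0.19900 → 19.90% B-10, 80.10% B-11.

B-10: 19.90%, B-11: 80.10%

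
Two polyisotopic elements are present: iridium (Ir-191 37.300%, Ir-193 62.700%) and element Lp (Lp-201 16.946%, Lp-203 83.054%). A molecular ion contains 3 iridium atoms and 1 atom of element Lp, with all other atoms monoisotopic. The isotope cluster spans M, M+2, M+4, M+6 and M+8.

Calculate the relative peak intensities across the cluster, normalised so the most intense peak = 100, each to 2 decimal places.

2.16 : 21.48 : 71.70 : 100.00 : 50.28

Iridium pattern (n=3): 0.05189512 : 0.26170165 : 0.43991135 : 0.24649188
Element Lp pattern (n=1): 0.16946 : 0.83054
Convolve the two distributions (both contribute in 2-u steps):
  M: 0.05189512×0.16946 = 0.008794
  M+2: 0.05189512×0.83054 + 0.26170165×0.16946 = 0.087449
  M+4: 0.26170165×0.83054 + 0.43991135×0.16946 = 0.291901
  M+6: 0.43991135×0.83054 + 0.24649188×0.16946 = 0.407134
  M+8: 0.24649188×0.83054 = 0.204721
Scale to base peak (0.407134) = 100: 2.16 : 21.48 : 71.70 : 100.00 : 50.28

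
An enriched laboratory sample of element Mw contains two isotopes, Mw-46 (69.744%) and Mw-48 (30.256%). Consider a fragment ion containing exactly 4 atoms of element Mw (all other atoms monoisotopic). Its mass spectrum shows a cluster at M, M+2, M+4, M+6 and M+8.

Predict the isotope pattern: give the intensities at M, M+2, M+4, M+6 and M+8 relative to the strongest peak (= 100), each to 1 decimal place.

57.6 : 100.0 : 65.1 : 18.8 : 2.0

Each Mw atom is independently Mw-46 (p = 0.69744) or Mw-48 (q = 0.30256); the cluster is the binomial expansion (p + q)^4.
P(M) = 0.69744^4 = 0.236607
P(M+2) = 4 × 0.69744^3 × 0.30256^1 = 0.410575
P(M+4) = 6 × 0.69744^2 × 0.30256^2 = 0.267170
P(M+6) = 4 × 0.69744^1 × 0.30256^3 = 0.077268
P(M+8) = 0.30256^4 = 0.008380
The M+2 peak is largest (0.410575); scaling to 100 gives 57.6 : 100.0 : 65.1 : 18.8 : 2.0.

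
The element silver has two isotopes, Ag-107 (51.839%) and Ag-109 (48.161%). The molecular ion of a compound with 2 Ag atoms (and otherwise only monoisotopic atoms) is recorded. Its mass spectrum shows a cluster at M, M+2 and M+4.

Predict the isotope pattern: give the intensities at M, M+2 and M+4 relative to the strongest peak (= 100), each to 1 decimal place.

53.8 : 100.0 : 46.5

Each Ag atom is independently Ag-107 (p = 0.51839) or Ag-109 (q = 0.48161); the cluster is the binomial expansion (p + q)^2.
P(M) = 0.51839^2 = 0.268728
P(M+2) = 2 × 0.51839^1 × 0.48161^1 = 0.499324
P(M+4) = 0.48161^2 = 0.231948
The M+2 peak is largest (0.499324); scaling to 100 gives 53.8 : 100.0 : 46.5.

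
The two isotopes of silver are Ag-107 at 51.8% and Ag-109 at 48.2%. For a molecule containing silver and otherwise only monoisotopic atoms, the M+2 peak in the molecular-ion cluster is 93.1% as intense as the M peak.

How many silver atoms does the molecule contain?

1

With n Ag atoms, P(M+2)/P(M) = C(n,1)·p^(n−1)q / p^n = n·q/p = n · 0.482/0.518.
n = 0.931 × 0.518/0.482 = 1.00 ≈ 1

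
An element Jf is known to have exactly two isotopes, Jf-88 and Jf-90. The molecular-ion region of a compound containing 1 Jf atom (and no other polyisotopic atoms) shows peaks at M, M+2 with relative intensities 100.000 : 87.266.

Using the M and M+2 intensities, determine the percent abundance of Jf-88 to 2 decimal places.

53.40%

Let p = fractional abundance of Jf-88. I(M+2)/I(M) = [C(1,1)·p^0·(1−p)] / p^1 = 1·(1−p)/p = 87.266/100.000 = 0.8727
(1−p)/p = 0.8727/1 = 0.8727  ⇒  p = 1/(1 + 0.8727) = 0.5340
Jf-88: 53.40%, Jf-90: 46.60%.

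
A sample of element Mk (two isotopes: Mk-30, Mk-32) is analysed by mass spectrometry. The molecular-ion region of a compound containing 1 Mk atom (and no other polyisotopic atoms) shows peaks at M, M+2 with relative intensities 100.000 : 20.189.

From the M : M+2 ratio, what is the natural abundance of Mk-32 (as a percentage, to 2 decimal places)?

If p is the fraction of Mk that is Mk-30, then I(M+2)/I(M) = [C(1,1)·p^0·(1−p)] / p^1 = 1·(1−p)/p = 20.189/100.000 = 0.2019
(1−p)/p = 0.2019/1 = 0.2019  ⇒  p = 1/(1 + 0.2019) = 0.8320
Mk-30: 83.20%, Mk-32: 16.80%.

16.80%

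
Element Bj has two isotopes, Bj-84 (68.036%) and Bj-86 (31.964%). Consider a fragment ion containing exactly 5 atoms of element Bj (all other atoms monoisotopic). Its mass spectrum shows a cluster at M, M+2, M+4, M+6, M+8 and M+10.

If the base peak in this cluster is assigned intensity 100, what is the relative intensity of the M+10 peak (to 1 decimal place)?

Term probabilities: M 0.1458, M+2 0.3424, M+4 0.3218, M+6 0.1512, M+8 0.0355, M+10 0.0033. Base peak = M+2.
P(M+2) = C(5,1) × 0.68036^4 × 0.31964^1 = 5 × 0.2142669 × 0.31964 = 0.342441 (base)
P(M+10) = C(5,5) × 0.68036^0 × 0.31964^5 = 1 × 1.0000 × 0.00333661 = 0.003337
Relative intensity = 0.003337 / 0.342441 × 100 = 1.0

1.0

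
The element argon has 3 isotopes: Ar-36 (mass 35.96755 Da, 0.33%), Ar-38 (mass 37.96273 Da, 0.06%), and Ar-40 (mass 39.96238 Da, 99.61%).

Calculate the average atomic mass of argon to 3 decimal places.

The abundance-weighted mean is 0.0033 × 35.96755 + 0.0006 × 37.96273 + 0.9961 × 39.96238
= 0.118693 + 0.022778 + 39.806527 = 39.947998 Da

39.948 Da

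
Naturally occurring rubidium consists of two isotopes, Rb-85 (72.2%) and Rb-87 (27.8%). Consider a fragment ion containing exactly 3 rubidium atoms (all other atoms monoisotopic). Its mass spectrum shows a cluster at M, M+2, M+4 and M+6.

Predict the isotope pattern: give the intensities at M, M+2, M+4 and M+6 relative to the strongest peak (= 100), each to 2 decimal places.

Each Rb atom is independently Rb-85 (p = 0.722) or Rb-87 (q = 0.278); the cluster is the binomial expansion (p + q)^3.
P(M) = 0.722^3 = 0.376367
P(M+2) = 3 × 0.722^2 × 0.278^1 = 0.434751
P(M+4) = 3 × 0.722^1 × 0.278^2 = 0.167397
P(M+6) = 0.278^3 = 0.021485
The M+2 peak is largest (0.434751); scaling to 100 gives 86.57 : 100.00 : 38.50 : 4.94.

86.57 : 100.00 : 38.50 : 4.94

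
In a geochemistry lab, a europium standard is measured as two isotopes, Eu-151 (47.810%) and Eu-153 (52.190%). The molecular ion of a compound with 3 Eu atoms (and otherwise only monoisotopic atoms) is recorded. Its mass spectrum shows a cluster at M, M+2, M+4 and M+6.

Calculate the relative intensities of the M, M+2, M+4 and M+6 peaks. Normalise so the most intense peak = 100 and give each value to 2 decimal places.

Expanding (0.47810 + 0.52190)^3:
P(M) = 0.47810^3 = 0.109284
P(M+2) = 3 × 0.47810^2 × 0.52190^1 = 0.357887
P(M+4) = 3 × 0.47810^1 × 0.52190^2 = 0.390674
P(M+6) = 0.52190^3 = 0.142155
The M+4 peak is largest (0.390674); scaling to 100 gives 27.97 : 91.61 : 100.00 : 36.39.

27.97 : 91.61 : 100.00 : 36.39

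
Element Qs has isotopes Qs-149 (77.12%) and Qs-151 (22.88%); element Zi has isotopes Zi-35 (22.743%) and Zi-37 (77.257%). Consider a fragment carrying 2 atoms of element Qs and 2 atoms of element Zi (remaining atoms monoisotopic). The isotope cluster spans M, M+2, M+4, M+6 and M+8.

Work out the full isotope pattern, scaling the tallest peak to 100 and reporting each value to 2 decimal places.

6.39 : 47.18 : 100.00 : 47.55 : 6.49

Element Qs pattern (n=2): 0.59474944 : 0.35290112 : 0.05234944
Element Zi pattern (n=2): 0.0517244 : 0.35141119 : 0.5968644
Convolve the two distributions (both contribute in 2-u steps):
  M: 0.59474944×0.0517244 = 0.030763
  M+2: 0.59474944×0.35141119 + 0.35290112×0.0517244 = 0.227255
  M+4: 0.59474944×0.5968644 + 0.35290112×0.35141119 + 0.05234944×0.0517244 = 0.481706
  M+6: 0.35290112×0.5968644 + 0.05234944×0.35141119 = 0.229030
  M+8: 0.05234944×0.5968644 = 0.031246
Scale to base peak (0.481706) = 100: 6.39 : 47.18 : 100.00 : 47.55 : 6.49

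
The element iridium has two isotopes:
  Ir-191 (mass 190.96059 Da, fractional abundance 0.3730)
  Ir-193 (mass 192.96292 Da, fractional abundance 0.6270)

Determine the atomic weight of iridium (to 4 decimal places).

The abundance-weighted mean is 0.3730 × 190.96059 + 0.6270 × 192.96292
= 71.228300 + 120.987751 = 192.216051 Da

192.2161 Da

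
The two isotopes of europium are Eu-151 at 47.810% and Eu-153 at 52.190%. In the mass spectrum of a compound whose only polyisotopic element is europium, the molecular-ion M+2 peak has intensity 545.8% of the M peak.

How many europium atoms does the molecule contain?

5

The M+2/M ratio from n Eu atoms is n · q/p = n · 0.52190/0.47810.
n = 5.458 × 0.47810/0.52190 = 5.00 ≈ 5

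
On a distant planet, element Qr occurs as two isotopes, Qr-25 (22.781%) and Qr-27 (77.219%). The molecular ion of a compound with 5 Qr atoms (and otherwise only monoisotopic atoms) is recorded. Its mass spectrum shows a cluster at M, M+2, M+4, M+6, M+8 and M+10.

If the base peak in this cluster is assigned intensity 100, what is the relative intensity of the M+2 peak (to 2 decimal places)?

2.57

Binomial terms of (0.22781 + 0.77219)^5: M 0.0006, M+2 0.0104, M+4 0.0705, M+6 0.2390, M+8 0.4050, M+10 0.2745 → M+8 is the base peak.
P(M+8) = C(5,4) × 0.22781^1 × 0.77219^4 = 5 × 0.22781 × 0.35554673 = 0.404986 (base)
P(M+2) = C(5,1) × 0.22781^4 × 0.77219^1 = 5 × 0.00269334 × 0.77219 = 0.010399
Relative intensity = 0.010399 / 0.404986 × 100 = 2.57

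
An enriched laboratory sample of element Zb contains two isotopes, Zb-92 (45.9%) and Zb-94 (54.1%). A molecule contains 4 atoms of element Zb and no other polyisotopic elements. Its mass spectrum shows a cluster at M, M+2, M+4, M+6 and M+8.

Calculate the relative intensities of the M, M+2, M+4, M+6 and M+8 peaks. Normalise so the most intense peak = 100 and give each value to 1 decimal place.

Each Zb atom is independently Zb-92 (p = 0.459) or Zb-94 (q = 0.541); the cluster is the binomial expansion (p + q)^4.
P(M) = 0.459^4 = 0.044386
P(M+2) = 4 × 0.459^3 × 0.541^1 = 0.209264
P(M+4) = 6 × 0.459^2 × 0.541^2 = 0.369974
P(M+6) = 4 × 0.459^1 × 0.541^3 = 0.290713
P(M+8) = 0.541^4 = 0.085662
The M+4 peak is largest (0.369974); scaling to 100 gives 12.0 : 56.6 : 100.0 : 78.6 : 23.2.

12.0 : 56.6 : 100.0 : 78.6 : 23.2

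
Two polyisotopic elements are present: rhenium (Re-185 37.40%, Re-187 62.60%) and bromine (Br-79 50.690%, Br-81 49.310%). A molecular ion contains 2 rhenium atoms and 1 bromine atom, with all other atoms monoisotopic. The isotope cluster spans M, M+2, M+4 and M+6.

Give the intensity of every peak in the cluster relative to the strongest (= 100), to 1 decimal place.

Rhenium pattern (n=2): 0.139876 : 0.468248 : 0.391876
Bromine pattern (n=1): 0.5069 : 0.4931
Convolve the two distributions (both contribute in 2-u steps):
  M: 0.139876×0.5069 = 0.070903
  M+2: 0.139876×0.4931 + 0.468248×0.5069 = 0.306328
  M+4: 0.468248×0.4931 + 0.391876×0.5069 = 0.429535
  M+6: 0.391876×0.4931 = 0.193234
Scale to base peak (0.429535) = 100: 16.5 : 71.3 : 100.0 : 45.0

16.5 : 71.3 : 100.0 : 45.0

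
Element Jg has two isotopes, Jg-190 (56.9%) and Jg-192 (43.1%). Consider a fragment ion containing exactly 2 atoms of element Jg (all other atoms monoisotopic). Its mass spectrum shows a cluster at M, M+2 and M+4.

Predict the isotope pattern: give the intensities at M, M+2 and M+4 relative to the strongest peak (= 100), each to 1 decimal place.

66.0 : 100.0 : 37.9

The 2 Jg atoms are independent, so intensities follow the terms of (0.569 + 0.431)^2.
P(M) = 0.569^2 = 0.323761
P(M+2) = 2 × 0.569^1 × 0.431^1 = 0.490478
P(M+4) = 0.431^2 = 0.185761
The M+2 peak is largest (0.490478); scaling to 100 gives 66.0 : 100.0 : 37.9.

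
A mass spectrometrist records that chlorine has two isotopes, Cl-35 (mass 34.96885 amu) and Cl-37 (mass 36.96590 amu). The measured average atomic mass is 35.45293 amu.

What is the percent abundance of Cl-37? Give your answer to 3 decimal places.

Let x be the fractional abundance of Cl-35; then Cl-37 has abundance 1 − x.
34.96885·x + 36.96590·(1 − x) = 35.45293
(34.96885 − 36.96590)·x = 35.45293 − 36.96590
x = -1.51297 / -1.99705 = 0.75760 → 75.760% Cl-35, 24.240% Cl-37.

24.240%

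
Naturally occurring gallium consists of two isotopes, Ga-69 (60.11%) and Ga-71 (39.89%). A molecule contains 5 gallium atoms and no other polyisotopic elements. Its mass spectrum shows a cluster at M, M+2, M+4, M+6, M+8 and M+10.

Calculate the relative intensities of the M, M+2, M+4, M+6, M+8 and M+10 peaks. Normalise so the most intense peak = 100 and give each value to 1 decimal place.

Expanding (0.6011 + 0.3989)^5:
P(M) = 0.6011^5 = 0.078475
P(M+2) = 5 × 0.6011^4 × 0.3989^1 = 0.260388
P(M+4) = 10 × 0.6011^3 × 0.3989^2 = 0.345596
P(M+6) = 10 × 0.6011^2 × 0.3989^3 = 0.229343
P(M+8) = 5 × 0.6011^1 × 0.3989^4 = 0.076098
P(M+10) = 0.3989^5 = 0.010100
The M+4 peak is largest (0.345596); scaling to 100 gives 22.7 : 75.3 : 100.0 : 66.4 : 22.0 : 2.9.

22.7 : 75.3 : 100.0 : 66.4 : 22.0 : 2.9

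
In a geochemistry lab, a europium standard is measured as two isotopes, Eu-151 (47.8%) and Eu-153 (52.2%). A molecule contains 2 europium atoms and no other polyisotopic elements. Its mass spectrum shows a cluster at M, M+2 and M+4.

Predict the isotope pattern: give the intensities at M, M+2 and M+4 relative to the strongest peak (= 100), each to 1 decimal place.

Expanding (0.478 + 0.522)^2:
P(M) = 0.478^2 = 0.228484
P(M+2) = 2 × 0.478^1 × 0.522^1 = 0.499032
P(M+4) = 0.522^2 = 0.272484
The M+2 peak is largest (0.499032); scaling to 100 gives 45.8 : 100.0 : 54.6.

45.8 : 100.0 : 54.6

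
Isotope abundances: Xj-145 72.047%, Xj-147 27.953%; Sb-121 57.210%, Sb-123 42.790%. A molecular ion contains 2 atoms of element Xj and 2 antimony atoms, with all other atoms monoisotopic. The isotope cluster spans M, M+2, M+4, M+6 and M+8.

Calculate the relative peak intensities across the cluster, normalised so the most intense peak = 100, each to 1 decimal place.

44.0 : 100.0 : 82.3 : 29.0 : 3.7

Element Xj pattern (n=2): 0.51907702 : 0.40278596 : 0.07813702
Antimony pattern (n=2): 0.32729841 : 0.48960318 : 0.18309841
Convolve the two distributions (both contribute in 2-u steps):
  M: 0.51907702×0.32729841 = 0.169893
  M+2: 0.51907702×0.48960318 + 0.40278596×0.32729841 = 0.385973
  M+4: 0.51907702×0.18309841 + 0.40278596×0.48960318 + 0.07813702×0.32729841 = 0.317822
  M+6: 0.40278596×0.18309841 + 0.07813702×0.48960318 = 0.112006
  M+8: 0.07813702×0.18309841 = 0.014307
Scale to base peak (0.385973) = 100: 44.0 : 100.0 : 82.3 : 29.0 : 3.7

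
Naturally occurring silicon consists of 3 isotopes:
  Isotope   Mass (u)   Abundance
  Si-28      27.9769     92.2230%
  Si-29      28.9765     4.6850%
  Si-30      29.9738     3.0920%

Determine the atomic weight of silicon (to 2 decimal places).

28.09 u

Ar = Σ fᵢ·mᵢ = 0.922230 × 27.9769 + 0.046850 × 28.9765 + 0.030920 × 29.9738
= 25.80114 + 1.35755 + 0.92679 = 28.08548 u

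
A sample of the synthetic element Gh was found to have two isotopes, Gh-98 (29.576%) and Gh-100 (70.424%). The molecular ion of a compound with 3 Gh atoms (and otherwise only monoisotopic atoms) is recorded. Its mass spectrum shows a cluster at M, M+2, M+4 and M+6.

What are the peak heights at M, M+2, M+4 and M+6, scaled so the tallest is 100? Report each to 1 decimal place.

5.9 : 42.0 : 100.0 : 79.4

Expanding (0.29576 + 0.70424)^3:
P(M) = 0.29576^3 = 0.025871
P(M+2) = 3 × 0.29576^2 × 0.70424^1 = 0.184808
P(M+4) = 3 × 0.29576^1 × 0.70424^2 = 0.440050
P(M+6) = 0.70424^3 = 0.349271
The M+4 peak is largest (0.440050); scaling to 100 gives 5.9 : 42.0 : 100.0 : 79.4.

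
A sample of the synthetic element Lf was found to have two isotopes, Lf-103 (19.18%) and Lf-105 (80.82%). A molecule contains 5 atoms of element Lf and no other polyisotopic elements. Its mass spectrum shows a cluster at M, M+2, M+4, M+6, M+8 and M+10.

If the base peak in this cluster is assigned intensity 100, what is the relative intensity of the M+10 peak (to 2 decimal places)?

Term probabilities: M 0.0003, M+2 0.0055, M+4 0.0461, M+6 0.1942, M+8 0.4092, M+10 0.3448. Base peak = M+8.
P(M+8) = C(5,4) × 0.1918^1 × 0.8082^4 = 5 × 0.1918 × 0.42665357 = 0.409161 (base)
P(M+10) = C(5,5) × 0.1918^0 × 0.8082^5 = 1 × 1.0000 × 0.34482142 = 0.344821
Relative intensity = 0.344821 / 0.409161 × 100 = 84.28

84.28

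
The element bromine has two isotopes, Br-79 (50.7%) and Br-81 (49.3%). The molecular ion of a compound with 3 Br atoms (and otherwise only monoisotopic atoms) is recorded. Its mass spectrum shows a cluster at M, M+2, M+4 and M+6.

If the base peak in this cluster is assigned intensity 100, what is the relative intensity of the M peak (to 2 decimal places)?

34.28

(0.507 + 0.493)^3 gives M 0.1303, M+2 0.3802, M+4 0.3697, M+6 0.1198; the largest is M+2.
P(M+2) = C(3,1) × 0.507^2 × 0.493^1 = 3 × 0.257049 × 0.4930 = 0.380175 (base)
P(M) = C(3,0) × 0.507^3 × 0.493^0 = 1 × 0.13032384 × 1.0000 = 0.130324
Relative intensity = 0.130324 / 0.380175 × 100 = 34.28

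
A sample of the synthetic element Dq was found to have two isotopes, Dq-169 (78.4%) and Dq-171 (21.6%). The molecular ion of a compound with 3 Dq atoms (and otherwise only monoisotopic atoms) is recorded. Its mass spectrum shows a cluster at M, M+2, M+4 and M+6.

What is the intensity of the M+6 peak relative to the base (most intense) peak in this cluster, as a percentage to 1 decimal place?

2.1%

(0.784 + 0.216)^3 gives M 0.4819, M+2 0.3983, M+4 0.1097, M+6 0.0101; the largest is M.
P(M) = C(3,0) × 0.784^3 × 0.216^0 = 1 × 0.4818903 × 1.0000 = 0.481890 (base)
P(M+6) = C(3,3) × 0.784^0 × 0.216^3 = 1 × 1.0000 × 0.0100777 = 0.010078
Relative intensity = 0.010078 / 0.481890 × 100 = 2.1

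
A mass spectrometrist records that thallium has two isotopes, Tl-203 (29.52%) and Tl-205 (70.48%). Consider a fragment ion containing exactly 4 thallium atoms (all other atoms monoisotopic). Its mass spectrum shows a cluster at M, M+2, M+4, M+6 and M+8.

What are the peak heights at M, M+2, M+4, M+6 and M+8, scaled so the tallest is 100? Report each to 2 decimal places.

1.84 : 17.54 : 62.83 : 100.00 : 59.69

Expanding (0.2952 + 0.7048)^4:
P(M) = 0.2952^4 = 0.007594
P(M+2) = 4 × 0.2952^3 × 0.7048^1 = 0.072523
P(M+4) = 6 × 0.2952^2 × 0.7048^2 = 0.259726
P(M+6) = 4 × 0.2952^1 × 0.7048^3 = 0.413403
P(M+8) = 0.7048^4 = 0.246754
The M+6 peak is largest (0.413403); scaling to 100 gives 1.84 : 17.54 : 62.83 : 100.00 : 59.69.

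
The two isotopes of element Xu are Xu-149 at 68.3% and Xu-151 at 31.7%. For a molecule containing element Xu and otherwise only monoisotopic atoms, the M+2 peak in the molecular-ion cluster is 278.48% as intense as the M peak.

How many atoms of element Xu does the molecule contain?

With n Xu atoms, P(M+2)/P(M) = C(n,1)·p^(n−1)q / p^n = n·q/p = n · 0.317/0.683.
n = 2.7848 × 0.683/0.317 = 6.00 ≈ 6

6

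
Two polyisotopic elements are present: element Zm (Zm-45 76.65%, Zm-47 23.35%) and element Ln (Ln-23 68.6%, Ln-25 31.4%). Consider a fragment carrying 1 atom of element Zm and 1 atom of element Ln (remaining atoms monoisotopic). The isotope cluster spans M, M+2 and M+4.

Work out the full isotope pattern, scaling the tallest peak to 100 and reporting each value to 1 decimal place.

Element Zm pattern (n=1): 0.7665 : 0.2335
Element Ln pattern (n=1): 0.6860 : 0.3140
Convolve the two distributions (both contribute in 2-u steps):
  M: 0.7665×0.6860 = 0.525819
  M+2: 0.7665×0.3140 + 0.2335×0.6860 = 0.400862
  M+4: 0.2335×0.3140 = 0.073319
Scale to base peak (0.525819) = 100: 100.0 : 76.2 : 13.9

100.0 : 76.2 : 13.9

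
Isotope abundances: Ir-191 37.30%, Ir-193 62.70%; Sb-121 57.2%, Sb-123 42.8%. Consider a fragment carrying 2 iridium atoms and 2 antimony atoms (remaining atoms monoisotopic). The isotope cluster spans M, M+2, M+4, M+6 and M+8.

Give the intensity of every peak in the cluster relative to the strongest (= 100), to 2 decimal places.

11.88 : 57.72 : 100.00 : 72.60 : 18.80

Iridium pattern (n=2): 0.139129 : 0.467742 : 0.393129
Antimony pattern (n=2): 0.327184 : 0.489632 : 0.183184
Convolve the two distributions (both contribute in 2-u steps):
  M: 0.139129×0.327184 = 0.045521
  M+2: 0.139129×0.489632 + 0.467742×0.327184 = 0.221160
  M+4: 0.139129×0.183184 + 0.467742×0.489632 + 0.393129×0.327184 = 0.383133
  M+6: 0.467742×0.183184 + 0.393129×0.489632 = 0.278171
  M+8: 0.393129×0.183184 = 0.072015
Scale to base peak (0.383133) = 100: 11.88 : 57.72 : 100.00 : 72.60 : 18.80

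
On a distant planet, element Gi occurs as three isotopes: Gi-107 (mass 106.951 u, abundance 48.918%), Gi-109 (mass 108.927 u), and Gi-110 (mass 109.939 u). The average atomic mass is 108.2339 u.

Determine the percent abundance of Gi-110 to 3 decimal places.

27.028%

The remaining 51.082% is split between Gi-109 (fraction x) and Gi-110 (fraction 0.51082 − x).
Substituting: 108.927x + 109.939(0.51082 − x) = 55.91560982
(108.927 − 109.939)x = -0.24343016  ⇒  x = 0.24054, y = 0.27028
Gi-109: 24.054%, Gi-110: 27.028%.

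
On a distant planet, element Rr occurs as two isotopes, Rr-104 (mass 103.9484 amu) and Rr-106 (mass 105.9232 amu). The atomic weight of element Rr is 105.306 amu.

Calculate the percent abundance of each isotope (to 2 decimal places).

Rr-104: 31.25%, Rr-106: 68.75%

Let x be the fractional abundance of Rr-104; then Rr-106 has abundance 1 − x.
103.9484·x + 105.9232·(1 − x) = 105.306
(103.9484 − 105.9232)·x = 105.306 − 105.9232
x = -0.6172 / -1.9748 = 0.31254 → 31.25% Rr-104, 68.75% Rr-106.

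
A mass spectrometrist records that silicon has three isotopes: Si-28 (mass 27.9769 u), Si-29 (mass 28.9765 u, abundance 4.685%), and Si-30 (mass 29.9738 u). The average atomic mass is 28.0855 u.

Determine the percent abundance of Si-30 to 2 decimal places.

3.09%

The remaining 95.315% is split between Si-28 (fraction x) and Si-30 (fraction 0.95315 − x).
Substituting: 27.9769x + 29.9738(0.95315 − x) = 26.727950975
(27.9769 − 29.9738)x = -1.841576495  ⇒  x = 0.92222, y = 0.03093
Si-28: 92.22%, Si-30: 3.09%.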